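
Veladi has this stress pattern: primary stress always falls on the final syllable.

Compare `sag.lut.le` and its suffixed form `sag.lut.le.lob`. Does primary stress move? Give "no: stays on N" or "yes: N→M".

yes: 3→4

Base `sag.lut.le` (3 syllables):
  The word has 3 syllables; the final syllable is syllable 3 (le).
  → primary stress on syllable 3.
Suffixed `sag.lut.le.lob` (4 syllables):
  The word has 4 syllables; the final syllable is syllable 4 (lob).
  → primary stress on syllable 4.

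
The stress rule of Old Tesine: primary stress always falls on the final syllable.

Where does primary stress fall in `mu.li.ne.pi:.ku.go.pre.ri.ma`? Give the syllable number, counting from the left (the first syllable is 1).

The word has 9 syllables; the final syllable is syllable 9 (ma).
Primary stress: syllable 9 → mu.li.ne.pi:.ku.go.pre.ri.ˈma.

9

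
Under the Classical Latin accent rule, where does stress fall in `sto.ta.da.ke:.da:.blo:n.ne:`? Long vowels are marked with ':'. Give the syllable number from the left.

6

Classical Latin: stress the penult if heavy (long vowel or closed), else the antepenult.
Weights: 5 da: H, 6 blo:n H, 7 ne: H.
The penult (syllable 6, blo:n) is heavy, so it takes stress.
Stress on syllable 6: sto.ta.da.ke:.da:.ˈblo:n.ne:.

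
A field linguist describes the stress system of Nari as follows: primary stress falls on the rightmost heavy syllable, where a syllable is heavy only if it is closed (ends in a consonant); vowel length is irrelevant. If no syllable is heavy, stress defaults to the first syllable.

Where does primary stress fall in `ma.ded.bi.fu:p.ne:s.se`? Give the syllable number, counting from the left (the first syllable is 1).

5

Weights: 1 ma L, 2 ded H, 3 bi L, 4 fu:p H, 5 ne:s H, 6 se L.
Heavy syllables in the domain: 2, 4, 5. The rightmost is syllable 5 (ne:s).
Primary stress: syllable 5 → ma.ded.bi.fu:p.ˈne:s.se.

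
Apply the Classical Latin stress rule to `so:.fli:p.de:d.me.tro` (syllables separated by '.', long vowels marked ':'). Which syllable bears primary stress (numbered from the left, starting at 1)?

3

Classical Latin: stress the penult if heavy (long vowel or closed), else the antepenult.
Weights: 3 de:d H, 4 me L, 5 tro L.
The penult (syllable 4, me) is light, so stress falls on the antepenult (syllable 3, de:d).
Stress on syllable 3: so:.fli:p.ˈde:d.me.tro.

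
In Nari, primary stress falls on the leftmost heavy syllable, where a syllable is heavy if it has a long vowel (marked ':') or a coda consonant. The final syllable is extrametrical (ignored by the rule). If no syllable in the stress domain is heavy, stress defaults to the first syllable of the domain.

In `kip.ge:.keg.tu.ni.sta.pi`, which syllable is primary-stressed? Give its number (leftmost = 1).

1

The final syllable (7, pi) is extrametrical; the stress domain is syllables 1–6.
Weights: 1 kip H, 2 ge: H, 3 keg H, 4 tu L, 5 ni L, 6 sta L.
Heavy syllables in the domain: 1, 2, 3. The leftmost is syllable 1 (kip).
Primary stress: syllable 1 → ˈkip.ge:.keg.tu.ni.sta.pi.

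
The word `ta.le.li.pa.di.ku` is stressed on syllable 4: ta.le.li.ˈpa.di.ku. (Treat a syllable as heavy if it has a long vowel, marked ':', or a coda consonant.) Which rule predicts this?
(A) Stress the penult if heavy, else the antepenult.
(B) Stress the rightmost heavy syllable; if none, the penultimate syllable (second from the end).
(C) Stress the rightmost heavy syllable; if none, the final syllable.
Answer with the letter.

Rule A → syllable 4 ✓.
Rule B → syllable 5 (observed: 4).
Rule C → syllable 6 (observed: 4).

A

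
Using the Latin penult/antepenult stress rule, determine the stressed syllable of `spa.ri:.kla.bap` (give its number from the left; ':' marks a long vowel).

2

Classical Latin: stress the penult if heavy (long vowel or closed), else the antepenult.
Weights: 2 ri: H, 3 kla L, 4 bap H.
The penult (syllable 3, kla) is light, so stress falls on the antepenult (syllable 2, ri:).
Stress on syllable 2: spa.ˈri:.kla.bap.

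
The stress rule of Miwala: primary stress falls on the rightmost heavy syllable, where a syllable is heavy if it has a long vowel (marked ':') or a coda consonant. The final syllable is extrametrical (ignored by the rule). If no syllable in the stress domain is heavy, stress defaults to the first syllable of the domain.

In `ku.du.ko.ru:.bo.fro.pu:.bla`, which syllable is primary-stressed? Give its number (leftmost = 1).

The final syllable (8, bla) is extrametrical; the stress domain is syllables 1–7.
Weights: 1 ku L, 2 du L, 3 ko L, 4 ru: H, 5 bo L, 6 fro L, 7 pu: H.
Heavy syllables in the domain: 4, 7. The rightmost is syllable 7 (pu:).
Primary stress: syllable 7 → ku.du.ko.ru:.bo.fro.ˈpu:.bla.

7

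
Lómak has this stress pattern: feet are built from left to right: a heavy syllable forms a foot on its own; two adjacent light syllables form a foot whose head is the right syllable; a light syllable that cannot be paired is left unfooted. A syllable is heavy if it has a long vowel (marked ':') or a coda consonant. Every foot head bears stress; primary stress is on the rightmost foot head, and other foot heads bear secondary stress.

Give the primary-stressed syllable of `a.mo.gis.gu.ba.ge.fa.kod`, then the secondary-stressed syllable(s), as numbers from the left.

Weights: 1 a L, 2 mo L, 3 gis H, 4 gu L, 5 ba L, 6 ge L, 7 fa L, 8 kod H.
Parse left to right (heavy = foot alone; LL = one foot; stranded L unfooted): (a.ˈmo) (ˈgis) (gu.ˈba) (ge.ˈfa) (ˈkod).
Foot heads: 2, 3, 5, 7, 8.
Primary stress on the rightmost head = syllable 8.
Secondary stress on 2, 3, 5, 7: a.ˌmo.ˌgis.gu.ˌba.ge.ˌfa.ˈkod.

primary 8, secondary 2, 3, 5, 7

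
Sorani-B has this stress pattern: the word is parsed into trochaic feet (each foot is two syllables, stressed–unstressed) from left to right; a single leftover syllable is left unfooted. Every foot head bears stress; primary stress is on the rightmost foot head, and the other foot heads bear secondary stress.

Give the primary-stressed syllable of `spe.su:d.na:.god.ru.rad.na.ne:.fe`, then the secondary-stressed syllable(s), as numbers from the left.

Parse left to right into trochaic (ˈσσ) feet: (ˈspe.su:d) (ˈna:.god) (ˈru.rad) (ˈna.ne:) fe. Syllable 9 is left unfooted.
Foot heads (stressed positions): 1, 3, 5, 7.
End Rule Rightmost: primary stress on the rightmost head = syllable 7.
Secondary stress on 1, 3, 5: ˌspe.su:d.ˌna:.god.ˌru.rad.ˈna.ne:.fe.

primary 7, secondary 1, 3, 5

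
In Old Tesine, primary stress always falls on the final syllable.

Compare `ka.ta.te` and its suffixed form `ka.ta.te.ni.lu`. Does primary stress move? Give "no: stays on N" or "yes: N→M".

Base `ka.ta.te` (3 syllables):
  The word has 3 syllables; the final syllable is syllable 3 (te).
  → primary stress on syllable 3.
Suffixed `ka.ta.te.ni.lu` (5 syllables):
  The word has 5 syllables; the final syllable is syllable 5 (lu).
  → primary stress on syllable 5.

yes: 3→5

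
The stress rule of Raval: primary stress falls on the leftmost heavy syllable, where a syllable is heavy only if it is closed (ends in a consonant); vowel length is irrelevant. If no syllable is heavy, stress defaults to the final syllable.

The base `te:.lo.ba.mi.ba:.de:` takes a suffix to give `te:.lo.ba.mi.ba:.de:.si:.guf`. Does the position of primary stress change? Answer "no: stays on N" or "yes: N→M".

Base `te:.lo.ba.mi.ba:.de:` (6 syllables):
  Weights: 1 te: L, 2 lo L, 3 ba L, 4 mi L, 5 ba: L, 6 de: L.
  No heavy syllable in the domain; default to the final syllable = syllable 6.
  → primary stress on syllable 6.
Suffixed `te:.lo.ba.mi.ba:.de:.si:.guf` (8 syllables):
  Weights: 1 te: L, 2 lo L, 3 ba L, 4 mi L, 5 ba: L, 6 de: L, 7 si: L, 8 guf H.
  Heavy syllables in the domain: 8. The leftmost is syllable 8 (guf).
  → primary stress on syllable 8.

yes: 6→8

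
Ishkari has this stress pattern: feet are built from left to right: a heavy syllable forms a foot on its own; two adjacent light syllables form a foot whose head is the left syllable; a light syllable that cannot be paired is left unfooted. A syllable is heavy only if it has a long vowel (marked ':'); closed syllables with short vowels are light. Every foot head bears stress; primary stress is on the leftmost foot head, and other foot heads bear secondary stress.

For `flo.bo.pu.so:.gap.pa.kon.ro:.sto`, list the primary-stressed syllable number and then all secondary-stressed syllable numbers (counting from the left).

Weights: 1 flo L, 2 bo L, 3 pu L, 4 so: H, 5 gap L, 6 pa L, 7 kon L, 8 ro: H, 9 sto L.
Parse left to right (heavy = foot alone; LL = one foot; stranded L unfooted): (ˈflo.bo) pu (ˈso:) (ˈgap.pa) kon (ˈro:) sto.
Foot heads: 1, 4, 5, 8.
Primary stress on the leftmost head = syllable 1.
Secondary stress on 4, 5, 8: ˈflo.bo.pu.ˌso:.ˌgap.pa.kon.ˌro:.sto.

primary 1, secondary 4, 5, 8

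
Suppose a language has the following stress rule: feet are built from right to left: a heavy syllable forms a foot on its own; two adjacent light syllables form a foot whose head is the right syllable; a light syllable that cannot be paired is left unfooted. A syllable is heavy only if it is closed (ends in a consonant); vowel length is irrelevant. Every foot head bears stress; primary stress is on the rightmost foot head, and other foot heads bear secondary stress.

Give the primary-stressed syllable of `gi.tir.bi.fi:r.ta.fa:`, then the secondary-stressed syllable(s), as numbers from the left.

primary 6, secondary 2, 4

Weights: 1 gi L, 2 tir H, 3 bi L, 4 fi:r H, 5 ta L, 6 fa: L.
Parse right to left (heavy = foot alone; LL = one foot; stranded L unfooted): gi (ˈtir) bi (ˈfi:r) (ta.ˈfa:).
Foot heads: 2, 4, 6.
Primary stress on the rightmost head = syllable 6.
Secondary stress on 2, 4: gi.ˌtir.bi.ˌfi:r.ta.ˈfa:.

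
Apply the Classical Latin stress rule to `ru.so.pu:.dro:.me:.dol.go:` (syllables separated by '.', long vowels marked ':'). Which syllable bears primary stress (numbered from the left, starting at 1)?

6

Classical Latin: stress the penult if heavy (long vowel or closed), else the antepenult.
Weights: 5 me: H, 6 dol H, 7 go: H.
The penult (syllable 6, dol) is heavy, so it takes stress.
Stress on syllable 6: ru.so.pu:.dro:.me:.ˈdol.go:.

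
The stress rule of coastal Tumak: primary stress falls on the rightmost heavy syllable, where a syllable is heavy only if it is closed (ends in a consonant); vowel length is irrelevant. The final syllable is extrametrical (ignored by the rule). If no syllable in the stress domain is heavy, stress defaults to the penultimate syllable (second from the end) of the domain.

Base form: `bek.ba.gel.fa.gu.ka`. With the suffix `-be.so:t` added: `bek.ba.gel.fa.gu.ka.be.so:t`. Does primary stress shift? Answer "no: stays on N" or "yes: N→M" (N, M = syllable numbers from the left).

no: stays on 3

Base `bek.ba.gel.fa.gu.ka` (6 syllables):
  The final syllable (6, ka) is extrametrical; the stress domain is syllables 1–5.
  Weights: 1 bek H, 2 ba L, 3 gel H, 4 fa L, 5 gu L.
  Heavy syllables in the domain: 1, 3. The rightmost is syllable 3 (gel).
  → primary stress on syllable 3.
Suffixed `bek.ba.gel.fa.gu.ka.be.so:t` (8 syllables):
  The final syllable (8, so:t) is extrametrical; the stress domain is syllables 1–7.
  Weights: 1 bek H, 2 ba L, 3 gel H, 4 fa L, 5 gu L, 6 ka L, 7 be L.
  Heavy syllables in the domain: 1, 3. The rightmost is syllable 3 (gel).
  → primary stress on syllable 3.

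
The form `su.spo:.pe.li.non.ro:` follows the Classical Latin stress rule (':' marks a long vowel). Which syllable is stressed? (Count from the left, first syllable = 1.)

Classical Latin: stress the penult if heavy (long vowel or closed), else the antepenult.
Weights: 4 li L, 5 non H, 6 ro: H.
The penult (syllable 5, non) is heavy, so it takes stress.
Stress on syllable 5: su.spo:.pe.li.ˈnon.ro:.

5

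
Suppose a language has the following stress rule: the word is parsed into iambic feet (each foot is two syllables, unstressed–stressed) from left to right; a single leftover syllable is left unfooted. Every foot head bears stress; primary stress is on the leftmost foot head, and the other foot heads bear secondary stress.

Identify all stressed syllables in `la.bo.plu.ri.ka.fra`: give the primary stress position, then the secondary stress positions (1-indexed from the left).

primary 2, secondary 4, 6

Parse left to right into iambic (σˈσ) feet: (la.ˈbo) (plu.ˈri) (ka.ˈfra).
Foot heads (stressed positions): 2, 4, 6.
End Rule Leftmost: primary stress on the leftmost head = syllable 2.
Secondary stress on 4, 6: la.ˈbo.plu.ˌri.ka.ˌfra.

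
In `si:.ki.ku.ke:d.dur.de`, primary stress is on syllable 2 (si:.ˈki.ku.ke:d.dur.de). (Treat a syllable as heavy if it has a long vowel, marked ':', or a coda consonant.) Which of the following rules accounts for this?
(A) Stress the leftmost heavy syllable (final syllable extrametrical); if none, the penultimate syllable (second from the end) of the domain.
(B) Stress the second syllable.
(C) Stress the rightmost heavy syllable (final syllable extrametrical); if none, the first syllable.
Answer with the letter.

B

Rule A → syllable 1 (observed: 2).
Rule B → syllable 2 ✓.
Rule C → syllable 5 (observed: 2).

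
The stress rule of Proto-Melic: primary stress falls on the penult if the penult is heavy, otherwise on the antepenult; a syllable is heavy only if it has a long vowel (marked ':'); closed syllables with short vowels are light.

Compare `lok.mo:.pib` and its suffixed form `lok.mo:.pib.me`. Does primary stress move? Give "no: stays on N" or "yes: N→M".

no: stays on 2

Base `lok.mo:.pib` (3 syllables):
  Weights: 1 lok L, 2 mo: H, 3 pib L.
  The penult (syllable 2, mo:) is heavy, so it takes stress.
  → primary stress on syllable 2.
Suffixed `lok.mo:.pib.me` (4 syllables):
  Weights: 2 mo: H, 3 pib L, 4 me L.
  The penult (syllable 3, pib) is light, so stress falls on the antepenult (syllable 2, mo:).
  → primary stress on syllable 2.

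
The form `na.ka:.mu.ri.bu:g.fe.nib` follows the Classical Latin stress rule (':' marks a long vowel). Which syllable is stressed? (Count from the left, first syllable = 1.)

5

Classical Latin: stress the penult if heavy (long vowel or closed), else the antepenult.
Weights: 5 bu:g H, 6 fe L, 7 nib H.
The penult (syllable 6, fe) is light, so stress falls on the antepenult (syllable 5, bu:g).
Stress on syllable 5: na.ka:.mu.ri.ˈbu:g.fe.nib.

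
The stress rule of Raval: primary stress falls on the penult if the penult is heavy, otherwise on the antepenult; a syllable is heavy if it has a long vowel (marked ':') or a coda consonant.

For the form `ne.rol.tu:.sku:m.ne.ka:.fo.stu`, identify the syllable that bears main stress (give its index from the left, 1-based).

Weights: 6 ka: H, 7 fo L, 8 stu L.
The penult (syllable 7, fo) is light, so stress falls on the antepenult (syllable 6, ka:).
Primary stress: syllable 6 → ne.rol.tu:.sku:m.ne.ˈka:.fo.stu.

6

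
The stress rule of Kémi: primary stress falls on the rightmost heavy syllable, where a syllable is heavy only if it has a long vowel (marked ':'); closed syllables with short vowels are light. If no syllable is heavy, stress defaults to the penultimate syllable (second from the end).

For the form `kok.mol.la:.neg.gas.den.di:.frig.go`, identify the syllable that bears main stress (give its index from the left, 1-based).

Weights: 1 kok L, 2 mol L, 3 la: H, 4 neg L, 5 gas L, 6 den L, 7 di: H, 8 frig L, 9 go L.
Heavy syllables in the domain: 3, 7. The rightmost is syllable 7 (di:).
Primary stress: syllable 7 → kok.mol.la:.neg.gas.den.ˈdi:.frig.go.

7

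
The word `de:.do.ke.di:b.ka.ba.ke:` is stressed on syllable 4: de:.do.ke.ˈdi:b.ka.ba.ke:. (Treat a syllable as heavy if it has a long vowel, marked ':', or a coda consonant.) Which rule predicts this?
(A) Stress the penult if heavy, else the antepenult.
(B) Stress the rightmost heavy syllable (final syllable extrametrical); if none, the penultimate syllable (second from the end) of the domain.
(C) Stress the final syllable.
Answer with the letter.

B

Rule A → syllable 5 (observed: 4).
Rule B → syllable 4 ✓.
Rule C → syllable 7 (observed: 4).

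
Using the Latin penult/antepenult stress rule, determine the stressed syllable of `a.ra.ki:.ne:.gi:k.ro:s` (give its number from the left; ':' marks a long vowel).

Classical Latin: stress the penult if heavy (long vowel or closed), else the antepenult.
Weights: 4 ne: H, 5 gi:k H, 6 ro:s H.
The penult (syllable 5, gi:k) is heavy, so it takes stress.
Stress on syllable 5: a.ra.ki:.ne:.ˈgi:k.ro:s.

5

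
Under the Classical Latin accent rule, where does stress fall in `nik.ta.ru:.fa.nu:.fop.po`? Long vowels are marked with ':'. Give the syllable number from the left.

6

Classical Latin: stress the penult if heavy (long vowel or closed), else the antepenult.
Weights: 5 nu: H, 6 fop H, 7 po L.
The penult (syllable 6, fop) is heavy, so it takes stress.
Stress on syllable 6: nik.ta.ru:.fa.nu:.ˈfop.po.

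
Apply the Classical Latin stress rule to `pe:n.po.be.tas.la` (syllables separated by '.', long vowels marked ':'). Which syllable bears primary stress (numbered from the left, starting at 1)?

4

Classical Latin: stress the penult if heavy (long vowel or closed), else the antepenult.
Weights: 3 be L, 4 tas H, 5 la L.
The penult (syllable 4, tas) is heavy, so it takes stress.
Stress on syllable 4: pe:n.po.be.ˈtas.la.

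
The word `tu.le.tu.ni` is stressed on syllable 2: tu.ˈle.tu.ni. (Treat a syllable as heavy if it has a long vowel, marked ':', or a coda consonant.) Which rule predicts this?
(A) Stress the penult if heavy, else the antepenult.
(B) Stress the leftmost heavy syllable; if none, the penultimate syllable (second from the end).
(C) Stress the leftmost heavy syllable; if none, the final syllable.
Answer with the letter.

A

Rule A → syllable 2 ✓.
Rule B → syllable 3 (observed: 2).
Rule C → syllable 4 (observed: 2).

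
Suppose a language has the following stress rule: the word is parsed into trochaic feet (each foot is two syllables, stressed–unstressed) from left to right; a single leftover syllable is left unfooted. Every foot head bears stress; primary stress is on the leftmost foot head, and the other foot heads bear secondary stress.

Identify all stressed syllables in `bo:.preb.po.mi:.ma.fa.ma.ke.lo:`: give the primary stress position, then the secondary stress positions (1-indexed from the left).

primary 1, secondary 3, 5, 7

Parse left to right into trochaic (ˈσσ) feet: (ˈbo:.preb) (ˈpo.mi:) (ˈma.fa) (ˈma.ke) lo:. Syllable 9 is left unfooted.
Foot heads (stressed positions): 1, 3, 5, 7.
End Rule Leftmost: primary stress on the leftmost head = syllable 1.
Secondary stress on 3, 5, 7: ˈbo:.preb.ˌpo.mi:.ˌma.fa.ˌma.ke.lo:.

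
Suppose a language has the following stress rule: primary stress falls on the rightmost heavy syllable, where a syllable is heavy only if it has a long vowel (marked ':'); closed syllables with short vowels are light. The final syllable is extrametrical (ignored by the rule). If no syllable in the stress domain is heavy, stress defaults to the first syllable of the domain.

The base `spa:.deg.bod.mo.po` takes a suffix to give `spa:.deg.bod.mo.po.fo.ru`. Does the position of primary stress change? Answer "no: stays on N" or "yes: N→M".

Base `spa:.deg.bod.mo.po` (5 syllables):
  The final syllable (5, po) is extrametrical; the stress domain is syllables 1–4.
  Weights: 1 spa: H, 2 deg L, 3 bod L, 4 mo L.
  Heavy syllables in the domain: 1. The rightmost is syllable 1 (spa:).
  → primary stress on syllable 1.
Suffixed `spa:.deg.bod.mo.po.fo.ru` (7 syllables):
  The final syllable (7, ru) is extrametrical; the stress domain is syllables 1–6.
  Weights: 1 spa: H, 2 deg L, 3 bod L, 4 mo L, 5 po L, 6 fo L.
  Heavy syllables in the domain: 1. The rightmost is syllable 1 (spa:).
  → primary stress on syllable 1.

no: stays on 1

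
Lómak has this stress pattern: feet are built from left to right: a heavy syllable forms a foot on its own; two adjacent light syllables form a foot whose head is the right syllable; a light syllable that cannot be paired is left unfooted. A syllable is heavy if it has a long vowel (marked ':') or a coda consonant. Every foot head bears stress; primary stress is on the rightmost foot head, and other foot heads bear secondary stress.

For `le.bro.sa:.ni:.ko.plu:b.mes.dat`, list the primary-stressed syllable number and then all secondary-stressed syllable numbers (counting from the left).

Weights: 1 le L, 2 bro L, 3 sa: H, 4 ni: H, 5 ko L, 6 plu:b H, 7 mes H, 8 dat H.
Parse left to right (heavy = foot alone; LL = one foot; stranded L unfooted): (le.ˈbro) (ˈsa:) (ˈni:) ko (ˈplu:b) (ˈmes) (ˈdat).
Foot heads: 2, 3, 4, 6, 7, 8.
Primary stress on the rightmost head = syllable 8.
Secondary stress on 2, 3, 4, 6, 7: le.ˌbro.ˌsa:.ˌni:.ko.ˌplu:b.ˌmes.ˈdat.

primary 8, secondary 2, 3, 4, 6, 7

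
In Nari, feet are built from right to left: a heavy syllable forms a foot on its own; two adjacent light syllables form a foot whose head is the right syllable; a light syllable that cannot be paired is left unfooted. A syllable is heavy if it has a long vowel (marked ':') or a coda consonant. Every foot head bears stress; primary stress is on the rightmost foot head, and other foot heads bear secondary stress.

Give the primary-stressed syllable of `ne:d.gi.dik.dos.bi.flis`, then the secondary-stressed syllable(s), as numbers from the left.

Weights: 1 ne:d H, 2 gi L, 3 dik H, 4 dos H, 5 bi L, 6 flis H.
Parse right to left (heavy = foot alone; LL = one foot; stranded L unfooted): (ˈne:d) gi (ˈdik) (ˈdos) bi (ˈflis).
Foot heads: 1, 3, 4, 6.
Primary stress on the rightmost head = syllable 6.
Secondary stress on 1, 3, 4: ˌne:d.gi.ˌdik.ˌdos.bi.ˈflis.

primary 6, secondary 1, 3, 4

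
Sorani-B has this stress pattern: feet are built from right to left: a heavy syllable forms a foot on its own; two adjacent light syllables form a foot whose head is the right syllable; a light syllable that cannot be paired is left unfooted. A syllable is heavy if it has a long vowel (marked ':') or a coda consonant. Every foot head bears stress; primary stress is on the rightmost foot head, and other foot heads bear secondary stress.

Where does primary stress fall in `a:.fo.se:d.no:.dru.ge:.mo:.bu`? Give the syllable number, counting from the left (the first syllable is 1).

7

Weights: 1 a: H, 2 fo L, 3 se:d H, 4 no: H, 5 dru L, 6 ge: H, 7 mo: H, 8 bu L.
Parse right to left (heavy = foot alone; LL = one foot; stranded L unfooted): (ˈa:) fo (ˈse:d) (ˈno:) dru (ˈge:) (ˈmo:) bu.
Foot heads: 1, 3, 4, 6, 7.
Primary stress on the rightmost head = syllable 7.
Primary stress: syllable 7 → a:.fo.se:d.no:.dru.ge:.ˈmo:.bu.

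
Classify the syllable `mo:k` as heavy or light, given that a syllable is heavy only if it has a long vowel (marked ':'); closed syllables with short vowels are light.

`mo:k`: long vowel, closed (coda /k/). Long vowel → heavy.

heavy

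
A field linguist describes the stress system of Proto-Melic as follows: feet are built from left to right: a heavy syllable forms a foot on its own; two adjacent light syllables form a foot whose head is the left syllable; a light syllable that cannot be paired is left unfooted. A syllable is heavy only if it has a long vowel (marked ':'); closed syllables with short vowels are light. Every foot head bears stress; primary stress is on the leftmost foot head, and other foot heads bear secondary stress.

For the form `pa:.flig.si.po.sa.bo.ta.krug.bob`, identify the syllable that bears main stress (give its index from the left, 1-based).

Weights: 1 pa: H, 2 flig L, 3 si L, 4 po L, 5 sa L, 6 bo L, 7 ta L, 8 krug L, 9 bob L.
Parse left to right (heavy = foot alone; LL = one foot; stranded L unfooted): (ˈpa:) (ˈflig.si) (ˈpo.sa) (ˈbo.ta) (ˈkrug.bob).
Foot heads: 1, 2, 4, 6, 8.
Primary stress on the leftmost head = syllable 1.
Primary stress: syllable 1 → ˈpa:.flig.si.po.sa.bo.ta.krug.bob.

1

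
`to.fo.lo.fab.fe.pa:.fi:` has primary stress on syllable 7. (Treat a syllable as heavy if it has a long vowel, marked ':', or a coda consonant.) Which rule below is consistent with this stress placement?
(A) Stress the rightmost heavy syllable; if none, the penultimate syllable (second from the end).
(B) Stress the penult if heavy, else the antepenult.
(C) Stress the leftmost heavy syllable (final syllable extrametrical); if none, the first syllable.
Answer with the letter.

A

Rule A → syllable 7 ✓.
Rule B → syllable 6 (observed: 7).
Rule C → syllable 4 (observed: 7).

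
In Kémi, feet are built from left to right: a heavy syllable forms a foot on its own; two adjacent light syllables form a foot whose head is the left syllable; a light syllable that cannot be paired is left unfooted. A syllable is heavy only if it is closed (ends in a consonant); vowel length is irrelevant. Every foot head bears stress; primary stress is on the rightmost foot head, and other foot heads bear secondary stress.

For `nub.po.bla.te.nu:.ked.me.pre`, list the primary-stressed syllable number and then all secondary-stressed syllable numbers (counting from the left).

primary 7, secondary 1, 2, 4, 6

Weights: 1 nub H, 2 po L, 3 bla L, 4 te L, 5 nu: L, 6 ked H, 7 me L, 8 pre L.
Parse left to right (heavy = foot alone; LL = one foot; stranded L unfooted): (ˈnub) (ˈpo.bla) (ˈte.nu:) (ˈked) (ˈme.pre).
Foot heads: 1, 2, 4, 6, 7.
Primary stress on the rightmost head = syllable 7.
Secondary stress on 1, 2, 4, 6: ˌnub.ˌpo.bla.ˌte.nu:.ˌked.ˈme.pre.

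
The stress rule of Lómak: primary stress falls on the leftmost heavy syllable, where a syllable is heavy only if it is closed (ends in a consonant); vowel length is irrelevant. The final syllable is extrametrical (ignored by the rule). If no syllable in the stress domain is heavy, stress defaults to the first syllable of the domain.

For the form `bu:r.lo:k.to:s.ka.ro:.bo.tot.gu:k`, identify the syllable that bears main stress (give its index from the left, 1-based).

1

The final syllable (8, gu:k) is extrametrical; the stress domain is syllables 1–7.
Weights: 1 bu:r H, 2 lo:k H, 3 to:s H, 4 ka L, 5 ro: L, 6 bo L, 7 tot H.
Heavy syllables in the domain: 1, 2, 3, 7. The leftmost is syllable 1 (bu:r).
Primary stress: syllable 1 → ˈbu:r.lo:k.to:s.ka.ro:.bo.tot.gu:k.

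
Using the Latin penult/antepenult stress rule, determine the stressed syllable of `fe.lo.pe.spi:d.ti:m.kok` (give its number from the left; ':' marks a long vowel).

Classical Latin: stress the penult if heavy (long vowel or closed), else the antepenult.
Weights: 4 spi:d H, 5 ti:m H, 6 kok H.
The penult (syllable 5, ti:m) is heavy, so it takes stress.
Stress on syllable 5: fe.lo.pe.spi:d.ˈti:m.kok.

5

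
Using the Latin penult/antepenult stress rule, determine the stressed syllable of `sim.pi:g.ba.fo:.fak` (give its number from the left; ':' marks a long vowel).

Classical Latin: stress the penult if heavy (long vowel or closed), else the antepenult.
Weights: 3 ba L, 4 fo: H, 5 fak H.
The penult (syllable 4, fo:) is heavy, so it takes stress.
Stress on syllable 4: sim.pi:g.ba.ˈfo:.fak.

4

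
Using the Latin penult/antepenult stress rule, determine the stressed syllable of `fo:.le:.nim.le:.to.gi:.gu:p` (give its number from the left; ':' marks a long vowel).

6

Classical Latin: stress the penult if heavy (long vowel or closed), else the antepenult.
Weights: 5 to L, 6 gi: H, 7 gu:p H.
The penult (syllable 6, gi:) is heavy, so it takes stress.
Stress on syllable 6: fo:.le:.nim.le:.to.ˈgi:.gu:p.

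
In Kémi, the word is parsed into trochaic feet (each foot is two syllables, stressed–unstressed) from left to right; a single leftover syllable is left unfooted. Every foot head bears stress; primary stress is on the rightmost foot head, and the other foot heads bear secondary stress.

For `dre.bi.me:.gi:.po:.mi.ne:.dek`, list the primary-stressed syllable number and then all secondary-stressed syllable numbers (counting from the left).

Parse left to right into trochaic (ˈσσ) feet: (ˈdre.bi) (ˈme:.gi:) (ˈpo:.mi) (ˈne:.dek).
Foot heads (stressed positions): 1, 3, 5, 7.
End Rule Rightmost: primary stress on the rightmost head = syllable 7.
Secondary stress on 1, 3, 5: ˌdre.bi.ˌme:.gi:.ˌpo:.mi.ˈne:.dek.

primary 7, secondary 1, 3, 5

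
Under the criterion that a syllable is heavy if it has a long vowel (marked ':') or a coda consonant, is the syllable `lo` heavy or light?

light

`lo`: short vowel, open (no coda). Short vowel, open → light.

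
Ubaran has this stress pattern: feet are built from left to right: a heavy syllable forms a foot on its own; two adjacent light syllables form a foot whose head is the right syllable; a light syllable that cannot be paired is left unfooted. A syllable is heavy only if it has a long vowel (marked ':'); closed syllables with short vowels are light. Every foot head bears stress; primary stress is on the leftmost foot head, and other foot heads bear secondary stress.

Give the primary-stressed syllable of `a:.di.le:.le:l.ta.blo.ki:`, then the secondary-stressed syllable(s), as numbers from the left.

primary 1, secondary 3, 4, 6, 7

Weights: 1 a: H, 2 di L, 3 le: H, 4 le:l H, 5 ta L, 6 blo L, 7 ki: H.
Parse left to right (heavy = foot alone; LL = one foot; stranded L unfooted): (ˈa:) di (ˈle:) (ˈle:l) (ta.ˈblo) (ˈki:).
Foot heads: 1, 3, 4, 6, 7.
Primary stress on the leftmost head = syllable 1.
Secondary stress on 3, 4, 6, 7: ˈa:.di.ˌle:.ˌle:l.ta.ˌblo.ˌki:.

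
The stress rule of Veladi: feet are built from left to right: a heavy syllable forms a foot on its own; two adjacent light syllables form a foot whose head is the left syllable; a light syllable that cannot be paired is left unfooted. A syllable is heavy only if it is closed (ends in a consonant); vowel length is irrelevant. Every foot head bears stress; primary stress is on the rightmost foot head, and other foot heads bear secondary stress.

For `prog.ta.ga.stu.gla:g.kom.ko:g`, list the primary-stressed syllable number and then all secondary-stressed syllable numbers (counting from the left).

primary 7, secondary 1, 2, 5, 6

Weights: 1 prog H, 2 ta L, 3 ga L, 4 stu L, 5 gla:g H, 6 kom H, 7 ko:g H.
Parse left to right (heavy = foot alone; LL = one foot; stranded L unfooted): (ˈprog) (ˈta.ga) stu (ˈgla:g) (ˈkom) (ˈko:g).
Foot heads: 1, 2, 5, 6, 7.
Primary stress on the rightmost head = syllable 7.
Secondary stress on 1, 2, 5, 6: ˌprog.ˌta.ga.stu.ˌgla:g.ˌkom.ˈko:g.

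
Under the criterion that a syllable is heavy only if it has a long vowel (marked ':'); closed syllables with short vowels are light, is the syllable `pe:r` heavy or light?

heavy

`pe:r`: long vowel, closed (coda /r/). Long vowel → heavy.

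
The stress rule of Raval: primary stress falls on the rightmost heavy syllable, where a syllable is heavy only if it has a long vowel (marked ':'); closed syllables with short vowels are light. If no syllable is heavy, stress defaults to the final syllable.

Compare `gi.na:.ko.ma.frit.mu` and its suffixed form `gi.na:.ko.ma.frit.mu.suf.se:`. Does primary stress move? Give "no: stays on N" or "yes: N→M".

yes: 2→8

Base `gi.na:.ko.ma.frit.mu` (6 syllables):
  Weights: 1 gi L, 2 na: H, 3 ko L, 4 ma L, 5 frit L, 6 mu L.
  Heavy syllables in the domain: 2. The rightmost is syllable 2 (na:).
  → primary stress on syllable 2.
Suffixed `gi.na:.ko.ma.frit.mu.suf.se:` (8 syllables):
  Weights: 1 gi L, 2 na: H, 3 ko L, 4 ma L, 5 frit L, 6 mu L, 7 suf L, 8 se: H.
  Heavy syllables in the domain: 2, 8. The rightmost is syllable 8 (se:).
  → primary stress on syllable 8.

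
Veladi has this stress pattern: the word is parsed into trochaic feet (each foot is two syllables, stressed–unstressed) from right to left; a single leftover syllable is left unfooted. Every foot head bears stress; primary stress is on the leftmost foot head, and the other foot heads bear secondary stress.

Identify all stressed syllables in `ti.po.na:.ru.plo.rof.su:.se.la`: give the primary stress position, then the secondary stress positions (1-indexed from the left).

Parse right to left into trochaic (ˈσσ) feet: ti (ˈpo.na:) (ˈru.plo) (ˈrof.su:) (ˈse.la). Syllable 1 is left unfooted.
Foot heads (stressed positions): 2, 4, 6, 8.
End Rule Leftmost: primary stress on the leftmost head = syllable 2.
Secondary stress on 4, 6, 8: ti.ˈpo.na:.ˌru.plo.ˌrof.su:.ˌse.la.

primary 2, secondary 4, 6, 8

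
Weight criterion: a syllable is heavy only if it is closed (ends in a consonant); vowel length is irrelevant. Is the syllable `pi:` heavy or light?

light

`pi:`: long vowel, open (no coda). Open (no coda) → light.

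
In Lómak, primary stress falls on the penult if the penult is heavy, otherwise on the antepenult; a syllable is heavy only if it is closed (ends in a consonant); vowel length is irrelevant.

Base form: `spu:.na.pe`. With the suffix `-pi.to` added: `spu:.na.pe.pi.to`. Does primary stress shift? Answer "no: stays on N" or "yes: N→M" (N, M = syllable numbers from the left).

yes: 1→3

Base `spu:.na.pe` (3 syllables):
  Weights: 1 spu: L, 2 na L, 3 pe L.
  The penult (syllable 2, na) is light, so stress falls on the antepenult (syllable 1, spu:).
  → primary stress on syllable 1.
Suffixed `spu:.na.pe.pi.to` (5 syllables):
  Weights: 3 pe L, 4 pi L, 5 to L.
  The penult (syllable 4, pi) is light, so stress falls on the antepenult (syllable 3, pe).
  → primary stress on syllable 3.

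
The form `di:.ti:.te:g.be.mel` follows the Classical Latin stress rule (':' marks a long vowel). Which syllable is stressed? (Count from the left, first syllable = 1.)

Classical Latin: stress the penult if heavy (long vowel or closed), else the antepenult.
Weights: 3 te:g H, 4 be L, 5 mel H.
The penult (syllable 4, be) is light, so stress falls on the antepenult (syllable 3, te:g).
Stress on syllable 3: di:.ti:.ˈte:g.be.mel.

3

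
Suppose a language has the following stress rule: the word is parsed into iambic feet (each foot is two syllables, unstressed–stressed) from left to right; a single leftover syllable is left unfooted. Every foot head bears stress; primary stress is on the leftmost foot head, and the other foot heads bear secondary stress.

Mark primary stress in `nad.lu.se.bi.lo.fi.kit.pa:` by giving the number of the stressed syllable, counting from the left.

Parse left to right into iambic (σˈσ) feet: (nad.ˈlu) (se.ˈbi) (lo.ˈfi) (kit.ˈpa:).
Foot heads (stressed positions): 2, 4, 6, 8.
End Rule Leftmost: primary stress on the leftmost head = syllable 2.
Primary stress: syllable 2 → nad.ˈlu.se.bi.lo.fi.kit.pa:.

2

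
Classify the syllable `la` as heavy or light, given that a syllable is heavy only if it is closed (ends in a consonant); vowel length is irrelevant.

light

`la`: short vowel, open (no coda). Open (no coda) → light.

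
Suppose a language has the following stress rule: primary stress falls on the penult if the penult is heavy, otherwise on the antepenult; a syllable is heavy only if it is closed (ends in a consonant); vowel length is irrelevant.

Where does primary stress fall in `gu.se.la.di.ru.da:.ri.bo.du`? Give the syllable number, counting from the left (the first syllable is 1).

7

Weights: 7 ri L, 8 bo L, 9 du L.
The penult (syllable 8, bo) is light, so stress falls on the antepenult (syllable 7, ri).
Primary stress: syllable 7 → gu.se.la.di.ru.da:.ˈri.bo.du.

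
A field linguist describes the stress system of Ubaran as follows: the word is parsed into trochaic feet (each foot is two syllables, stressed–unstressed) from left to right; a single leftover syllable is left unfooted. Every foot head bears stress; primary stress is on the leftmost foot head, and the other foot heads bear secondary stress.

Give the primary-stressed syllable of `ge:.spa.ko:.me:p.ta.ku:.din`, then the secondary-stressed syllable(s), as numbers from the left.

primary 1, secondary 3, 5

Parse left to right into trochaic (ˈσσ) feet: (ˈge:.spa) (ˈko:.me:p) (ˈta.ku:) din. Syllable 7 is left unfooted.
Foot heads (stressed positions): 1, 3, 5.
End Rule Leftmost: primary stress on the leftmost head = syllable 1.
Secondary stress on 3, 5: ˈge:.spa.ˌko:.me:p.ˌta.ku:.din.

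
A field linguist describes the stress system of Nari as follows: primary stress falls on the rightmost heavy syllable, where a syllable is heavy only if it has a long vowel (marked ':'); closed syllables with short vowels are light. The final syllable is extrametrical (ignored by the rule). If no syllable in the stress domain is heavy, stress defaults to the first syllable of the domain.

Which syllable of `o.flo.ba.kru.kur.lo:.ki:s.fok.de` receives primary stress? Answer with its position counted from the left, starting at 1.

The final syllable (9, de) is extrametrical; the stress domain is syllables 1–8.
Weights: 1 o L, 2 flo L, 3 ba L, 4 kru L, 5 kur L, 6 lo: H, 7 ki:s H, 8 fok L.
Heavy syllables in the domain: 6, 7. The rightmost is syllable 7 (ki:s).
Primary stress: syllable 7 → o.flo.ba.kru.kur.lo:.ˈki:s.fok.de.

7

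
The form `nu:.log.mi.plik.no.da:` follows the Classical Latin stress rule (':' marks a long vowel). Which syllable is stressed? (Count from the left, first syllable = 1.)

Classical Latin: stress the penult if heavy (long vowel or closed), else the antepenult.
Weights: 4 plik H, 5 no L, 6 da: H.
The penult (syllable 5, no) is light, so stress falls on the antepenult (syllable 4, plik).
Stress on syllable 4: nu:.log.mi.ˈplik.no.da:.

4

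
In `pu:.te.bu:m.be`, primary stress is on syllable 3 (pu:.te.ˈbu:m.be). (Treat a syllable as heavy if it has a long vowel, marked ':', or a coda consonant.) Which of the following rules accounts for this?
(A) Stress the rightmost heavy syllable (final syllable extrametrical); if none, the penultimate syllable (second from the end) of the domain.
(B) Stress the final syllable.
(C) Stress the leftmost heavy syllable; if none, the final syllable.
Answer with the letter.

A

Rule A → syllable 3 ✓.
Rule B → syllable 4 (observed: 3).
Rule C → syllable 1 (observed: 3).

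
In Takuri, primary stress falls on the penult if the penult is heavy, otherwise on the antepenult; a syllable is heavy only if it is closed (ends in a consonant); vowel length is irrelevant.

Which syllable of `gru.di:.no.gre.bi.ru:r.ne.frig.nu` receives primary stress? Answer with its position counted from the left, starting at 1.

8

Weights: 7 ne L, 8 frig H, 9 nu L.
The penult (syllable 8, frig) is heavy, so it takes stress.
Primary stress: syllable 8 → gru.di:.no.gre.bi.ru:r.ne.ˈfrig.nu.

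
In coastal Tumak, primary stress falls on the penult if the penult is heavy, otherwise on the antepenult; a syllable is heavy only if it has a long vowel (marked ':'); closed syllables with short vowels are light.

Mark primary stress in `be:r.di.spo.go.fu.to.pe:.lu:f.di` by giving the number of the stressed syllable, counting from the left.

Weights: 7 pe: H, 8 lu:f H, 9 di L.
The penult (syllable 8, lu:f) is heavy, so it takes stress.
Primary stress: syllable 8 → be:r.di.spo.go.fu.to.pe:.ˈlu:f.di.

8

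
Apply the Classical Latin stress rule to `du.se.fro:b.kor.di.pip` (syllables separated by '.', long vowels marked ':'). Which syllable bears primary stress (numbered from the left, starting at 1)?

Classical Latin: stress the penult if heavy (long vowel or closed), else the antepenult.
Weights: 4 kor H, 5 di L, 6 pip H.
The penult (syllable 5, di) is light, so stress falls on the antepenult (syllable 4, kor).
Stress on syllable 4: du.se.fro:b.ˈkor.di.pip.

4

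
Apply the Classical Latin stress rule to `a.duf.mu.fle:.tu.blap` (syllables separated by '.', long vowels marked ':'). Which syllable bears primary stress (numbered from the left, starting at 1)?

Classical Latin: stress the penult if heavy (long vowel or closed), else the antepenult.
Weights: 4 fle: H, 5 tu L, 6 blap H.
The penult (syllable 5, tu) is light, so stress falls on the antepenult (syllable 4, fle:).
Stress on syllable 4: a.duf.mu.ˈfle:.tu.blap.

4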